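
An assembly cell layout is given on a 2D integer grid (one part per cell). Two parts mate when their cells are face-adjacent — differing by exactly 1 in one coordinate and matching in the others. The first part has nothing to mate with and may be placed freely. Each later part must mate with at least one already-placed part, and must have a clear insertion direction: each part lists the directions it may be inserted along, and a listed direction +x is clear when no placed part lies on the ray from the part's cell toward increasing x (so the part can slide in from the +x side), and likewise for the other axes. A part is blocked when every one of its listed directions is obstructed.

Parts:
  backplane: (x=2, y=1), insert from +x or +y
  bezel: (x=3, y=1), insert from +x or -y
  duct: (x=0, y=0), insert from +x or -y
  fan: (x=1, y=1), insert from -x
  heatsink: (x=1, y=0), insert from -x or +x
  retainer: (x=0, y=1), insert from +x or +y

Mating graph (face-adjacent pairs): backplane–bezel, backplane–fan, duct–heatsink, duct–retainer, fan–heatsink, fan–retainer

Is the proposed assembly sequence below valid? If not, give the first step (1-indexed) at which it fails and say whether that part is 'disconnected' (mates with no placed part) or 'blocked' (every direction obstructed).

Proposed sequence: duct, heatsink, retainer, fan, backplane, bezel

Invalid at step 4 (blocked)

1. duct@(0, 0) [+x clear] — {duct}
2. heatsink@(1, 0) [+x clear] — {duct, heatsink}
3. retainer@(0, 1) [+x clear] — {duct, heatsink, retainer}
4. fan@(1, 1) — -x all obstructed ⇒ blocked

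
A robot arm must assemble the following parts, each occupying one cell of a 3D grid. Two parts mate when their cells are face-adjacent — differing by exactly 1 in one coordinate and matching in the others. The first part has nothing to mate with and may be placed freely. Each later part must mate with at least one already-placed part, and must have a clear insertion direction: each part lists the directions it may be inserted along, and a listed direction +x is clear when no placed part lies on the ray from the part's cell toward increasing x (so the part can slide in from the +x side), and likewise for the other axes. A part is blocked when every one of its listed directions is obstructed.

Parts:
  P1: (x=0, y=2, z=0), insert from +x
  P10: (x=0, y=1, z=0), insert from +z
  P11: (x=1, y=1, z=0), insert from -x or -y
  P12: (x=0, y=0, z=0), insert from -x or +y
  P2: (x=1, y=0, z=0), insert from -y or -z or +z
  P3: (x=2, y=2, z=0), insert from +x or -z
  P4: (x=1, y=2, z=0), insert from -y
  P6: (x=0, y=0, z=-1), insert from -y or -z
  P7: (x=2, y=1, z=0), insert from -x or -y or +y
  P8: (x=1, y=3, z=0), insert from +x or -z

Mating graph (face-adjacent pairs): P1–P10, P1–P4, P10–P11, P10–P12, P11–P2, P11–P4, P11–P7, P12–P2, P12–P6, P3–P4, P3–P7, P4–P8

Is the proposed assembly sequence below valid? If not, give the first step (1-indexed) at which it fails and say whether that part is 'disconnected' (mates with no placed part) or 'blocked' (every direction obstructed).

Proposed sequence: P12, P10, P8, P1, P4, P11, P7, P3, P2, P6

1. P12@(0, 0, 0) [-x clear] — {P12}
2. P10@(0, 1, 0) [+z clear] — {P10, P12}
3. P8@(1, 3, 0) — no placed neighbour ⇒ disconnected

Invalid at step 3 (disconnected)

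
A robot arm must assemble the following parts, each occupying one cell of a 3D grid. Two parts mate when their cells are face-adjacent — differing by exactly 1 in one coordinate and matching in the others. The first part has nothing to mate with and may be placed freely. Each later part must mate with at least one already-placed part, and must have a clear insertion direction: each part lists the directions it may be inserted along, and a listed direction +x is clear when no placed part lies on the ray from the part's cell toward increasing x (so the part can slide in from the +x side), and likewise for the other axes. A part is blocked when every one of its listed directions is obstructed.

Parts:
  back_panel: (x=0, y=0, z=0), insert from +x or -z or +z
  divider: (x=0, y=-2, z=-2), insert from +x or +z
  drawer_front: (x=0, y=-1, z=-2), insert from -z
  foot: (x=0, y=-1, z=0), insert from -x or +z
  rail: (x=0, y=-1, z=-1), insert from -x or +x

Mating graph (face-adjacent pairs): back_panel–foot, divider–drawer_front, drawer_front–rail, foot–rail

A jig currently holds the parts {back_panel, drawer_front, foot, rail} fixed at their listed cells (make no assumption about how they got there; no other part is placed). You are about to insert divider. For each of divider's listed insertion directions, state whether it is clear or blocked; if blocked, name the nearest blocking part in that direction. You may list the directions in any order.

+x: clear; +z: clear

+x: ray from divider(0, -2, -2) has no placed part ⇒ clear
+z: ray from divider(0, -2, -2) has no placed part ⇒ clear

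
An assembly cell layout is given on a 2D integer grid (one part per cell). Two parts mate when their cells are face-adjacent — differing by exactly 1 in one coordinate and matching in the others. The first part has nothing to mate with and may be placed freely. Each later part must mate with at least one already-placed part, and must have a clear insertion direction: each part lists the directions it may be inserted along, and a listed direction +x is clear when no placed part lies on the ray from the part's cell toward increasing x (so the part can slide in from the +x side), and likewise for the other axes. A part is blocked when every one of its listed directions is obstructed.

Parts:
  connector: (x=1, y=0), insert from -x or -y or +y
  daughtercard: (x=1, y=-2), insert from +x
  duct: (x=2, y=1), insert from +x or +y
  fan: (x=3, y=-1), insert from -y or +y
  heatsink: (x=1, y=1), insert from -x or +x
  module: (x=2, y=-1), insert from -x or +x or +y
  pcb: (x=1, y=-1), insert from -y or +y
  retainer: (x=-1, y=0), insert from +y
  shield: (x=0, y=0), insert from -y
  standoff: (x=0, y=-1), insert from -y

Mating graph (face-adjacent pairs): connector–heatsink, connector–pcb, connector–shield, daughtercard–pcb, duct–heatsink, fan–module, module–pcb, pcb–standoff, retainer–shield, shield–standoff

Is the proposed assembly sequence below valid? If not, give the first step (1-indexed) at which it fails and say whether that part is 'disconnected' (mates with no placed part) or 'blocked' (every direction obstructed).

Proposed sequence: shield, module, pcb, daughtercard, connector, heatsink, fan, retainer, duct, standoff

1. shield@(0, 0) [-y clear] — {shield}
2. module@(2, -1) — no placed neighbour ⇒ disconnected

Invalid at step 2 (disconnected)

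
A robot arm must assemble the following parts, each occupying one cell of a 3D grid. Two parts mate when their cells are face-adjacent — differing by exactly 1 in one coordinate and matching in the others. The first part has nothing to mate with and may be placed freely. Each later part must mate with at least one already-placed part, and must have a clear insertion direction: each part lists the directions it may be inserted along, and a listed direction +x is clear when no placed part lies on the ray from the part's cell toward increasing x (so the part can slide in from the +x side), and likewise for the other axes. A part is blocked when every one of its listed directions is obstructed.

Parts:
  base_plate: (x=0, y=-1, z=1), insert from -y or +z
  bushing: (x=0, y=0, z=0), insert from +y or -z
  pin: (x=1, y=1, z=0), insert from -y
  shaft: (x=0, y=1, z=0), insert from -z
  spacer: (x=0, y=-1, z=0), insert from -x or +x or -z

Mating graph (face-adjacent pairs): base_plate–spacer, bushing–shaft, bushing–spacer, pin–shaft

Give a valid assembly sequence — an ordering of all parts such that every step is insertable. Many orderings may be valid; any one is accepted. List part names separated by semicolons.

shaft; pin; bushing; spacer; base_plate

1. shaft@(0, 1, 0) [-z clear] — {shaft}
2. pin@(1, 1, 0) [-y clear] — {pin, shaft}
3. bushing@(0, 0, 0) [-z clear] — {bushing, pin, shaft}
4. spacer@(0, -1, 0) [-x clear] — {bushing, pin, shaft, spacer}
5. base_plate@(0, -1, 1) [-y clear] — {base_plate, bushing, pin, shaft, spacer}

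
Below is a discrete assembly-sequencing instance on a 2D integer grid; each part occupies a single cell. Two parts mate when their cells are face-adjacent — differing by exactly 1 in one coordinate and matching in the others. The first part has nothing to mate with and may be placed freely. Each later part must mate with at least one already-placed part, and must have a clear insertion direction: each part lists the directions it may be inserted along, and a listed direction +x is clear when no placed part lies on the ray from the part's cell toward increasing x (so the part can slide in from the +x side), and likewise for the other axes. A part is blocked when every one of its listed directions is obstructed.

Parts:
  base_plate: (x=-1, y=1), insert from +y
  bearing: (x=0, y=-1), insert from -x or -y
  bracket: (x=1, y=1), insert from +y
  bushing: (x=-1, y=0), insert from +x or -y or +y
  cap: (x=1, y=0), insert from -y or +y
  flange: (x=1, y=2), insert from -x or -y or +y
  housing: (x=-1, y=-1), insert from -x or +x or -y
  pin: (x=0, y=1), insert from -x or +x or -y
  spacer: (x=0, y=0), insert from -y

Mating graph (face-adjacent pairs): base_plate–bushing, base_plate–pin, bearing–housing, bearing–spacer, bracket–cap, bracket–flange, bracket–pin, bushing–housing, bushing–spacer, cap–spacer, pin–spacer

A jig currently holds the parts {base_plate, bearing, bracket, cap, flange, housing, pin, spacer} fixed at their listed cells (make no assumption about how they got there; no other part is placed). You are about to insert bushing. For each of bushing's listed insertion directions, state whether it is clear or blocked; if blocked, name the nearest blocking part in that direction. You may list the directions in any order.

+x: blocked by spacer; +y: blocked by base_plate; -y: blocked by housing

+x: nearest on ray is spacer@(0, 0) ⇒ blocked
-y: nearest on ray is housing@(-1, -1) ⇒ blocked
+y: nearest on ray is base_plate@(-1, 1) ⇒ blocked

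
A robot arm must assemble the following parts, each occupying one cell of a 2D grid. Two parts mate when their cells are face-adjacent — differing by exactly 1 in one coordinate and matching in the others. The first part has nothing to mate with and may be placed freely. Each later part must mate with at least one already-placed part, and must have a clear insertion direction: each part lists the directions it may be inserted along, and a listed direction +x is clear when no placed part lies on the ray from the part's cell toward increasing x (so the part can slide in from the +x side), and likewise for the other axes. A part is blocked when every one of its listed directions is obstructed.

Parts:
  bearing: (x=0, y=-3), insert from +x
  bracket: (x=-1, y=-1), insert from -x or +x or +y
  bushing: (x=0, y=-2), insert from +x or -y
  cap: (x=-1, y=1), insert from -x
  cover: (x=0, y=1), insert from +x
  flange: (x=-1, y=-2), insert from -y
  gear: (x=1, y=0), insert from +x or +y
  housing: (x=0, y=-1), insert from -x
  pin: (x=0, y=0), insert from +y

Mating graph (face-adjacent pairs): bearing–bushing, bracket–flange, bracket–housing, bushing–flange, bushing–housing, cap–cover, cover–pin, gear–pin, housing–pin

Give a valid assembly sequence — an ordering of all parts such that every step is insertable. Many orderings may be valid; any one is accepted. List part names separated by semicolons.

1. pin@(0, 0) [+y clear] — {pin}
2. housing@(0, -1) [-x clear] — {housing, pin}
3. bracket@(-1, -1) [-x clear] — {bracket, housing, pin}
4. bushing@(0, -2) [+x clear] — {bracket, bushing, housing, pin}
5. bearing@(0, -3) [+x clear] — {bearing, bracket, bushing, housing, pin}
6. gear@(1, 0) [+x clear] — {bearing, bracket, bushing, gear, housing, pin}
7. flange@(-1, -2) [-y clear] — {bearing, bracket, bushing, flange, gear, housing, pin}
8. cover@(0, 1) [+x clear] — {bearing, bracket, bushing, cover, flange, gear, housing, pin}
9. cap@(-1, 1) [-x clear] — {bearing, bracket, bushing, cap, cover, flange, gear, housing, pin}

pin; housing; bracket; bushing; bearing; gear; flange; cover; cap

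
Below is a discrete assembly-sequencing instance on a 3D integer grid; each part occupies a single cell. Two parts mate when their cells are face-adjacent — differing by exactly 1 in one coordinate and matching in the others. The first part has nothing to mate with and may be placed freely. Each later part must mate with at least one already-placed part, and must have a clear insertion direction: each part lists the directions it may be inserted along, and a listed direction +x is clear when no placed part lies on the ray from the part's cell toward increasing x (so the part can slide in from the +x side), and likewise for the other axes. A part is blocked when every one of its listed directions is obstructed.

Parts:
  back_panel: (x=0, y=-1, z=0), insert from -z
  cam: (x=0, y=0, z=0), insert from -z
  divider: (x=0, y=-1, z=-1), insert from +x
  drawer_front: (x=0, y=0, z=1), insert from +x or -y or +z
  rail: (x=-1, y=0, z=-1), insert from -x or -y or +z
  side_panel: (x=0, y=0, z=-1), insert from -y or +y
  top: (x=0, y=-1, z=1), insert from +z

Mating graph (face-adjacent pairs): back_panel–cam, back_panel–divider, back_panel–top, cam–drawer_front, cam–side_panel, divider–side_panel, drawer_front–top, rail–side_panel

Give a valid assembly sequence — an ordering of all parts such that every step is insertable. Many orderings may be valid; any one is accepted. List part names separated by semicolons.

1. top@(0, -1, 1) [+z clear] — {top}
2. drawer_front@(0, 0, 1) [+x clear] — {drawer_front, top}
3. back_panel@(0, -1, 0) [-z clear] — {back_panel, drawer_front, top}
4. divider@(0, -1, -1) [+x clear] — {back_panel, divider, drawer_front, top}
5. cam@(0, 0, 0) [-z clear] — {back_panel, cam, divider, drawer_front, top}
6. side_panel@(0, 0, -1) [+y clear] — {back_panel, cam, divider, drawer_front, side_panel, top}
7. rail@(-1, 0, -1) [-x clear] — {back_panel, cam, divider, drawer_front, rail, side_panel, top}

top; drawer_front; back_panel; divider; cam; side_panel; rail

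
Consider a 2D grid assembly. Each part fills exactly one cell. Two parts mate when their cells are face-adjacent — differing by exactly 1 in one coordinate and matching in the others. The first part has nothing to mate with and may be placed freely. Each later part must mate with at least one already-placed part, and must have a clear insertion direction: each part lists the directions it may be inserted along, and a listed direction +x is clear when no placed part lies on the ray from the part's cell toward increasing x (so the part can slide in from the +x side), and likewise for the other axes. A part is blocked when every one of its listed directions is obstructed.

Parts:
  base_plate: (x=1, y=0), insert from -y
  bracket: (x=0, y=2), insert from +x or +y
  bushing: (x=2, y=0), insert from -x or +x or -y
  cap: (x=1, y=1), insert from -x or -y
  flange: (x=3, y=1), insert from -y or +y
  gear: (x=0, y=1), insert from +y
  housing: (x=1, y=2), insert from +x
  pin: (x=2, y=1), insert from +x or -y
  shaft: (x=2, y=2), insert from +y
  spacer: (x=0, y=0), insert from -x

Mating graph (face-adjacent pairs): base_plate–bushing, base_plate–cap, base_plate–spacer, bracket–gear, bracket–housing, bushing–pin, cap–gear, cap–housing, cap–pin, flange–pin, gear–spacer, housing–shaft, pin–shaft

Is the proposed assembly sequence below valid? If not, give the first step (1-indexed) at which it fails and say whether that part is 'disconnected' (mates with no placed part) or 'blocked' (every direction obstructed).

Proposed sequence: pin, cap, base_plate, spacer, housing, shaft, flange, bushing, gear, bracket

Valid

1. pin@(2, 1) [+x clear] — {pin}
2. cap@(1, 1) [-x clear] — {cap, pin}
3. base_plate@(1, 0) [-y clear] — {base_plate, cap, pin}
4. spacer@(0, 0) [-x clear] — {base_plate, cap, pin, spacer}
5. housing@(1, 2) [+x clear] — {base_plate, cap, housing, pin, spacer}
6. shaft@(2, 2) [+y clear] — {base_plate, cap, housing, pin, shaft, spacer}
7. flange@(3, 1) [-y clear] — {base_plate, cap, flange, housing, pin, shaft, spacer}
8. bushing@(2, 0) [+x clear] — {base_plate, bushing, cap, flange, housing, pin, shaft, spacer}
9. gear@(0, 1) [+y clear] — {base_plate, bushing, cap, flange, gear, housing, pin, shaft, spacer}
10. bracket@(0, 2) [+y clear] — {base_plate, bracket, bushing, cap, flange, gear, housing, pin, shaft, spacer}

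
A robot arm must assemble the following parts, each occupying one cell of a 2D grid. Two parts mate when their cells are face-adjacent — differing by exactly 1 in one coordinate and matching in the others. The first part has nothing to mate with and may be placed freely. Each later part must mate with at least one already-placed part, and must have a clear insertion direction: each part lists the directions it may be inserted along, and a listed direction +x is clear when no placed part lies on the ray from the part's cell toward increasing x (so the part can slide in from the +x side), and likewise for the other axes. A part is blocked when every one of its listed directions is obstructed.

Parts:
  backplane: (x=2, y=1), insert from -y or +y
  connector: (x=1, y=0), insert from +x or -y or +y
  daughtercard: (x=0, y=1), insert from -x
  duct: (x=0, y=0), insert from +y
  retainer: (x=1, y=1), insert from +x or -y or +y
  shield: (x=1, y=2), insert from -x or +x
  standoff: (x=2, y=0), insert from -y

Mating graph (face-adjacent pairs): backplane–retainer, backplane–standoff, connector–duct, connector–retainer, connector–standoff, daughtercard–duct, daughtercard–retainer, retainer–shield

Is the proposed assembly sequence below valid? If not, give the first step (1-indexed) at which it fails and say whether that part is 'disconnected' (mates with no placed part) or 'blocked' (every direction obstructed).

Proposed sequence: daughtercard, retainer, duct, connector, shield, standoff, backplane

Invalid at step 3 (blocked)

1. daughtercard@(0, 1) [-x clear] — {daughtercard}
2. retainer@(1, 1) [+x clear] — {daughtercard, retainer}
3. duct@(0, 0) — +y all obstructed ⇒ blocked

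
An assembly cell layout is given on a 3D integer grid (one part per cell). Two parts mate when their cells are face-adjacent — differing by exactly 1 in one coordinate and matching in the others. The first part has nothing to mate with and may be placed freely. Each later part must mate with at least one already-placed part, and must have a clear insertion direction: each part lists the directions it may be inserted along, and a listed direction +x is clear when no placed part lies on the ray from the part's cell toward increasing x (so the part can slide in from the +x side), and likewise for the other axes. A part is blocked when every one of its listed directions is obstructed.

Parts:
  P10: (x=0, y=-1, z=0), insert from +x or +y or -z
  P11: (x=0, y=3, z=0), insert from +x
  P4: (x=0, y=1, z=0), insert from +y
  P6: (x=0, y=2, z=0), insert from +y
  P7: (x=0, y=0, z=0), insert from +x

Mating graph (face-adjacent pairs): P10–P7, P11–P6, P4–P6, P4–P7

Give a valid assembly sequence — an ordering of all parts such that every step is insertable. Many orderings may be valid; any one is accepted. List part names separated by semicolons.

P10; P7; P4; P6; P11

1. P10@(0, -1, 0) [+x clear] — {P10}
2. P7@(0, 0, 0) [+x clear] — {P10, P7}
3. P4@(0, 1, 0) [+y clear] — {P10, P4, P7}
4. P6@(0, 2, 0) [+y clear] — {P10, P4, P6, P7}
5. P11@(0, 3, 0) [+x clear] — {P10, P11, P4, P6, P7}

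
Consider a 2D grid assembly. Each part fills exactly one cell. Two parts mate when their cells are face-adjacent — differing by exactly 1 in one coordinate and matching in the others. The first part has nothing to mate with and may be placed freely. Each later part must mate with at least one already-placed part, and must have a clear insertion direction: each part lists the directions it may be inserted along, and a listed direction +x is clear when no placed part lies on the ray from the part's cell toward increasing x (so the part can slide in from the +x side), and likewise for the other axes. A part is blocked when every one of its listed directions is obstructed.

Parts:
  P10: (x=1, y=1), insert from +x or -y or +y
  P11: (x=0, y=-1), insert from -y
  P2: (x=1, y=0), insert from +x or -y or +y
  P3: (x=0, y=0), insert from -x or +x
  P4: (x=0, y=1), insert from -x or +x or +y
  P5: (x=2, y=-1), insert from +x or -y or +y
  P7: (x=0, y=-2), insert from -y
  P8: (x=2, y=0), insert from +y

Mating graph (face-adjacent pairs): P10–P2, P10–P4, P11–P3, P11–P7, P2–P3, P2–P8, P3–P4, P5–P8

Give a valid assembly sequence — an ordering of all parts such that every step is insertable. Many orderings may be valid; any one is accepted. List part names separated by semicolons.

1. P8@(2, 0) [+y clear] — {P8}
2. P2@(1, 0) [-y clear] — {P2, P8}
3. P10@(1, 1) [+x clear] — {P10, P2, P8}
4. P5@(2, -1) [+x clear] — {P10, P2, P5, P8}
5. P4@(0, 1) [-x clear] — {P10, P2, P4, P5, P8}
6. P3@(0, 0) [-x clear] — {P10, P2, P3, P4, P5, P8}
7. P11@(0, -1) [-y clear] — {P10, P11, P2, P3, P4, P5, P8}
8. P7@(0, -2) [-y clear] — {P10, P11, P2, P3, P4, P5, P7, P8}

P8; P2; P10; P5; P4; P3; P11; P7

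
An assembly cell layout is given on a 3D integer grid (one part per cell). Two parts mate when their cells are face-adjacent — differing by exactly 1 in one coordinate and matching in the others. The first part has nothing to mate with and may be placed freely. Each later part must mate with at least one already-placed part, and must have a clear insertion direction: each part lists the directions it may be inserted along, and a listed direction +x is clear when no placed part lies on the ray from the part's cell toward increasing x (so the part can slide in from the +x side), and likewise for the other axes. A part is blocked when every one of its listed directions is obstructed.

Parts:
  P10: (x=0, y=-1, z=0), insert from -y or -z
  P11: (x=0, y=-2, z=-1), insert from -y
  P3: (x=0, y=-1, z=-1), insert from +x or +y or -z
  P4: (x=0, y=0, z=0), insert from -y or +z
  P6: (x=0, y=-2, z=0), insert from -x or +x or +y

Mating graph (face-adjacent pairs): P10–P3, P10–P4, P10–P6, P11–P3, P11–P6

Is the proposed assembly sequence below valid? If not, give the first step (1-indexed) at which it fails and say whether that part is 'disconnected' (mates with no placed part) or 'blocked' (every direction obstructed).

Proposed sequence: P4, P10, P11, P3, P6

1. P4@(0, 0, 0) [-y clear] — {P4}
2. P10@(0, -1, 0) [-y clear] — {P10, P4}
3. P11@(0, -2, -1) — no placed neighbour ⇒ disconnected

Invalid at step 3 (disconnected)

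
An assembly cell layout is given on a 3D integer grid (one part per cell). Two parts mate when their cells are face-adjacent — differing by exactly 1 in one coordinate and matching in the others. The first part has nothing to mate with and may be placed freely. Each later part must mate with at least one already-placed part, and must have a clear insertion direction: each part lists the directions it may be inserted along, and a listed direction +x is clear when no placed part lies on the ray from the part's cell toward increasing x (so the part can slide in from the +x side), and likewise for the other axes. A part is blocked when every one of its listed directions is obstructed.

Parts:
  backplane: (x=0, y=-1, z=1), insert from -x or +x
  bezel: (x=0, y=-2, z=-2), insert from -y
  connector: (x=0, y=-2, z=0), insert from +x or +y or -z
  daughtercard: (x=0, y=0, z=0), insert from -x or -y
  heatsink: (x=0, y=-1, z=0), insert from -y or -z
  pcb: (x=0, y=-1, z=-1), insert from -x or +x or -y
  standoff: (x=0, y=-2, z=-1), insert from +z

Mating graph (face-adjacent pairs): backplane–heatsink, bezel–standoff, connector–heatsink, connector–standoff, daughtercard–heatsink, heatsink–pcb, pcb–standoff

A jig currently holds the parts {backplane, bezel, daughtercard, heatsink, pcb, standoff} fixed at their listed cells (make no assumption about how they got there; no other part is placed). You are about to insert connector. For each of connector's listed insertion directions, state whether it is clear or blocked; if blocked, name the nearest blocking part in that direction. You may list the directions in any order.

+x: clear; +y: blocked by heatsink; -z: blocked by standoff

+x: ray from connector(0, -2, 0) has no placed part ⇒ clear
+y: nearest on ray is heatsink@(0, -1, 0) ⇒ blocked
-z: nearest on ray is standoff@(0, -2, -1) ⇒ blocked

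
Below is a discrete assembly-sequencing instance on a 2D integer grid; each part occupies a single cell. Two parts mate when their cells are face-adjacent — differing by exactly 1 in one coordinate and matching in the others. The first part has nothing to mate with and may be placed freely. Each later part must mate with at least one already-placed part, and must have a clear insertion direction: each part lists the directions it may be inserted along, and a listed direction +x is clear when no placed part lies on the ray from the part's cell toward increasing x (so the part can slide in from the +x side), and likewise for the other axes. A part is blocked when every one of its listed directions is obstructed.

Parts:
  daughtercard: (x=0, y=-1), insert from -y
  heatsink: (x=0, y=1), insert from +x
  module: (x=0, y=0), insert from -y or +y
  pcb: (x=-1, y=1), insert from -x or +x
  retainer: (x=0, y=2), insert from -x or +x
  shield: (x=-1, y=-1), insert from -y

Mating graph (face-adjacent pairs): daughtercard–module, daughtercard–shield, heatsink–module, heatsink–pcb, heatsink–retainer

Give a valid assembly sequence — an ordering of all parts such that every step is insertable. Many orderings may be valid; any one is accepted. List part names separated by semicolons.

retainer; heatsink; module; pcb; daughtercard; shield

1. retainer@(0, 2) [-x clear] — {retainer}
2. heatsink@(0, 1) [+x clear] — {heatsink, retainer}
3. module@(0, 0) [-y clear] — {heatsink, module, retainer}
4. pcb@(-1, 1) [-x clear] — {heatsink, module, pcb, retainer}
5. daughtercard@(0, -1) [-y clear] — {daughtercard, heatsink, module, pcb, retainer}
6. shield@(-1, -1) [-y clear] — {daughtercard, heatsink, module, pcb, retainer, shield}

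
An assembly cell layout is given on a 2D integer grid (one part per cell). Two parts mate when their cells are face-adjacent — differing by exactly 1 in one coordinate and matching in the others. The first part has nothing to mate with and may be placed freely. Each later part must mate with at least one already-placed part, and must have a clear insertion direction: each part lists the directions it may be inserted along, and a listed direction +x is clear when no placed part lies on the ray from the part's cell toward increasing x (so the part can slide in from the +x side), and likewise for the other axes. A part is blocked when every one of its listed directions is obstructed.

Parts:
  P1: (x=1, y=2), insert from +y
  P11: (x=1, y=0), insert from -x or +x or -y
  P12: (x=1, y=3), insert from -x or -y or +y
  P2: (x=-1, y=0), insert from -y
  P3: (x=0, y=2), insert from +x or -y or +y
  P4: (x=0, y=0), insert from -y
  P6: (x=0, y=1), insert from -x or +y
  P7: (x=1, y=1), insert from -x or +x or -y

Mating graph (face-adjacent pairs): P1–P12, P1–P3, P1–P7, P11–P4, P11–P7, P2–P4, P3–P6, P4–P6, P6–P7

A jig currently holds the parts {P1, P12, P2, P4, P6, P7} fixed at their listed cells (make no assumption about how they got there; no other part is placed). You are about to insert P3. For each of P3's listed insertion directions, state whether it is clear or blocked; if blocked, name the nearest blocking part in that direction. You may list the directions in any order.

+x: nearest on ray is P1@(1, 2) ⇒ blocked
-y: nearest on ray is P6@(0, 1) ⇒ blocked
+y: ray from P3(0, 2) has no placed part ⇒ clear

+x: blocked by P1; +y: clear; -y: blocked by P6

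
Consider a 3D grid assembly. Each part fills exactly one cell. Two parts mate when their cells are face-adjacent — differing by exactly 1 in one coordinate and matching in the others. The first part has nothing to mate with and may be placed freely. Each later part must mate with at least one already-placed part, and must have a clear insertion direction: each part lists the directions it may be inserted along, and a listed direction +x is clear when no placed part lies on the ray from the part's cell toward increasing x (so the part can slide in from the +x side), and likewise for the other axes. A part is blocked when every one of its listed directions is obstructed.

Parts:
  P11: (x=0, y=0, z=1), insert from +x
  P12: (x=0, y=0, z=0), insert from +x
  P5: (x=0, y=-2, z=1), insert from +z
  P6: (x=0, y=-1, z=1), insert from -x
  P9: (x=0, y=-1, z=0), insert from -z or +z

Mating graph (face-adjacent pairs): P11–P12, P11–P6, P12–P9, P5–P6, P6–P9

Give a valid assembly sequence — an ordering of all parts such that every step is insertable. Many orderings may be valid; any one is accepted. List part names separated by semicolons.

P11; P12; P6; P5; P9

1. P11@(0, 0, 1) [+x clear] — {P11}
2. P12@(0, 0, 0) [+x clear] — {P11, P12}
3. P6@(0, -1, 1) [-x clear] — {P11, P12, P6}
4. P5@(0, -2, 1) [+z clear] — {P11, P12, P5, P6}
5. P9@(0, -1, 0) [-z clear] — {P11, P12, P5, P6, P9}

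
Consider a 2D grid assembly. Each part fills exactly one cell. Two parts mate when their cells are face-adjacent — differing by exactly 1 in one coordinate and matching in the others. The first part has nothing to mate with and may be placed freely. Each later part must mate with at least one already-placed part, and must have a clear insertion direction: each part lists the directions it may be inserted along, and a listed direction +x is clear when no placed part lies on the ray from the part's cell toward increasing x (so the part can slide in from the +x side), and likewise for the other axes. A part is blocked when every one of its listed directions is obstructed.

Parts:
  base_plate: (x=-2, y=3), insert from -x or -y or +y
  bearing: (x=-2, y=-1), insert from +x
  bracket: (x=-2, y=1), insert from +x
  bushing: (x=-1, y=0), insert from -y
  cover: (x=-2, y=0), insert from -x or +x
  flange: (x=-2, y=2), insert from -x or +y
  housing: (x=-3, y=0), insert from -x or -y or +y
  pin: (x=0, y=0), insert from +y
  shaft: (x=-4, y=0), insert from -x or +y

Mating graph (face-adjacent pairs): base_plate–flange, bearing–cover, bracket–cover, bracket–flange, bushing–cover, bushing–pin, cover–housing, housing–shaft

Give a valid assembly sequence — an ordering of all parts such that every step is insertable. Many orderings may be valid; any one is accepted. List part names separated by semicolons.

shaft; housing; cover; bracket; flange; bushing; pin; base_plate; bearing

1. shaft@(-4, 0) [-x clear] — {shaft}
2. housing@(-3, 0) [-y clear] — {housing, shaft}
3. cover@(-2, 0) [+x clear] — {cover, housing, shaft}
4. bracket@(-2, 1) [+x clear] — {bracket, cover, housing, shaft}
5. flange@(-2, 2) [-x clear] — {bracket, cover, flange, housing, shaft}
6. bushing@(-1, 0) [-y clear] — {bracket, bushing, cover, flange, housing, shaft}
7. pin@(0, 0) [+y clear] — {bracket, bushing, cover, flange, housing, pin, shaft}
8. base_plate@(-2, 3) [-x clear] — {base_plate, bracket, bushing, cover, flange, housing, pin, shaft}
9. bearing@(-2, -1) [+x clear] — {base_plate, bearing, bracket, bushing, cover, flange, housing, pin, shaft}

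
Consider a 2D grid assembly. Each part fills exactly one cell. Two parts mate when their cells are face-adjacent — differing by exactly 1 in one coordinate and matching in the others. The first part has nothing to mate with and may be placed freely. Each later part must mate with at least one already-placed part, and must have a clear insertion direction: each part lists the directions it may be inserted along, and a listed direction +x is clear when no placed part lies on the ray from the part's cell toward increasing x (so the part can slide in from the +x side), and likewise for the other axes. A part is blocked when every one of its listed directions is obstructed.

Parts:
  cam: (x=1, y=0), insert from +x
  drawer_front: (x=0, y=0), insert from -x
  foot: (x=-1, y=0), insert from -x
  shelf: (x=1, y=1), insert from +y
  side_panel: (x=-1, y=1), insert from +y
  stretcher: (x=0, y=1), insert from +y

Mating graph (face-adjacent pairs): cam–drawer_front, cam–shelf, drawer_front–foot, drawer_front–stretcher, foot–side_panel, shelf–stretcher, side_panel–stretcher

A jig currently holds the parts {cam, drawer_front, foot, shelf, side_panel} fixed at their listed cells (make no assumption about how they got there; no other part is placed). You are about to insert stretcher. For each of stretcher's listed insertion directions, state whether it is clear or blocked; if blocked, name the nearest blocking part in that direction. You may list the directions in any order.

+y: ray from stretcher(0, 1) has no placed part ⇒ clear

+y: clear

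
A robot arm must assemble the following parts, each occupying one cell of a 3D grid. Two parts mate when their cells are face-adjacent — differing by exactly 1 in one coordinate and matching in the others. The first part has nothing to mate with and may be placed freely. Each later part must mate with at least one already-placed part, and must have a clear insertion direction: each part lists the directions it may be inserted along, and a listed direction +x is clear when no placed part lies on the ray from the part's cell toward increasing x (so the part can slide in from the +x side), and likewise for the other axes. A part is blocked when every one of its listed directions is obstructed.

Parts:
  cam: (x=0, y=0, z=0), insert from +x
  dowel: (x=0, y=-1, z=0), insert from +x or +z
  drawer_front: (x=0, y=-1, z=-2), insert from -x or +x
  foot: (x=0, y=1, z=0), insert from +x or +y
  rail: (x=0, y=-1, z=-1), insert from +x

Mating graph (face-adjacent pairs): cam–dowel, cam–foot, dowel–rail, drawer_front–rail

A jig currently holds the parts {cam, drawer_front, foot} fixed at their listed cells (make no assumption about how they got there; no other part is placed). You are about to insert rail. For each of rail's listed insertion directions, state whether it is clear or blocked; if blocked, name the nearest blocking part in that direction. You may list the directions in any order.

+x: ray from rail(0, -1, -1) has no placed part ⇒ clear

+x: clear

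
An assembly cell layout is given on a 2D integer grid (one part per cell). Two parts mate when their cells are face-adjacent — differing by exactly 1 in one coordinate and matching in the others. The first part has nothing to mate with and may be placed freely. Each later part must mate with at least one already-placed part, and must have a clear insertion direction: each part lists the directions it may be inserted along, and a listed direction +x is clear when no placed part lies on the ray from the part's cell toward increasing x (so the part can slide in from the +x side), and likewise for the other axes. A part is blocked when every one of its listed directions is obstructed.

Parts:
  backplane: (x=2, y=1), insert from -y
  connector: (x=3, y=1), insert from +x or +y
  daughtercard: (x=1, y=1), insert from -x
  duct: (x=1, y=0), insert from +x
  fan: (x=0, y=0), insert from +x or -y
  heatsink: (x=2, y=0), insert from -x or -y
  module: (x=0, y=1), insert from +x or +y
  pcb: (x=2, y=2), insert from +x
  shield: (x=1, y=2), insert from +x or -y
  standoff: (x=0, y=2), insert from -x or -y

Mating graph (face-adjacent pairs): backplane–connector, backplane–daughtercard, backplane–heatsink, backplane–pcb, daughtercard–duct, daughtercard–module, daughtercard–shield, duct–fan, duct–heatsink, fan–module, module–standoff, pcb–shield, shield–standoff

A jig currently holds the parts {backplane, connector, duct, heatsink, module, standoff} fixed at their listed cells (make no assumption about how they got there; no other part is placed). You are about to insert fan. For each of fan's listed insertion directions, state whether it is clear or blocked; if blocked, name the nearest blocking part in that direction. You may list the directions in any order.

+x: blocked by duct; -y: clear

+x: nearest on ray is duct@(1, 0) ⇒ blocked
-y: ray from fan(0, 0) has no placed part ⇒ clear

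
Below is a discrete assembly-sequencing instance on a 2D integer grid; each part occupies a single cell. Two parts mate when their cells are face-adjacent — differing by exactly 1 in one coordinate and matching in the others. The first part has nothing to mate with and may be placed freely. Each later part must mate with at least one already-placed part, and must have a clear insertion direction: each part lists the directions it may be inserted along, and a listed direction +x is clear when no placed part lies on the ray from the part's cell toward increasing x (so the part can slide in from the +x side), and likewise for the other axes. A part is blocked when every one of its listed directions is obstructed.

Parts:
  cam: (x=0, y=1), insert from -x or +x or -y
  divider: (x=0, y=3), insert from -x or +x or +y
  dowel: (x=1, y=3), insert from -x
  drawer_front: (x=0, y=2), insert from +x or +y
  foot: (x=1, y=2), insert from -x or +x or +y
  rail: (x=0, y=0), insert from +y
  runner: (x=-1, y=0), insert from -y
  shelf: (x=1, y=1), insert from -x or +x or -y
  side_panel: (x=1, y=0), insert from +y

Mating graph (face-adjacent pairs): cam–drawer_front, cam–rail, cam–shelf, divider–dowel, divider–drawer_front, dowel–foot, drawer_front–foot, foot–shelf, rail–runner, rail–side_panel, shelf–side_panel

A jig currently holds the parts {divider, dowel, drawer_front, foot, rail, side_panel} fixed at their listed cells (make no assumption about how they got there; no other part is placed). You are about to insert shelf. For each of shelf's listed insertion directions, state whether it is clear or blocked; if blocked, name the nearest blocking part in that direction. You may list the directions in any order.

+x: clear; -x: clear; -y: blocked by side_panel

-x: ray from shelf(1, 1) has no placed part ⇒ clear
+x: ray from shelf(1, 1) has no placed part ⇒ clear
-y: nearest on ray is side_panel@(1, 0) ⇒ blocked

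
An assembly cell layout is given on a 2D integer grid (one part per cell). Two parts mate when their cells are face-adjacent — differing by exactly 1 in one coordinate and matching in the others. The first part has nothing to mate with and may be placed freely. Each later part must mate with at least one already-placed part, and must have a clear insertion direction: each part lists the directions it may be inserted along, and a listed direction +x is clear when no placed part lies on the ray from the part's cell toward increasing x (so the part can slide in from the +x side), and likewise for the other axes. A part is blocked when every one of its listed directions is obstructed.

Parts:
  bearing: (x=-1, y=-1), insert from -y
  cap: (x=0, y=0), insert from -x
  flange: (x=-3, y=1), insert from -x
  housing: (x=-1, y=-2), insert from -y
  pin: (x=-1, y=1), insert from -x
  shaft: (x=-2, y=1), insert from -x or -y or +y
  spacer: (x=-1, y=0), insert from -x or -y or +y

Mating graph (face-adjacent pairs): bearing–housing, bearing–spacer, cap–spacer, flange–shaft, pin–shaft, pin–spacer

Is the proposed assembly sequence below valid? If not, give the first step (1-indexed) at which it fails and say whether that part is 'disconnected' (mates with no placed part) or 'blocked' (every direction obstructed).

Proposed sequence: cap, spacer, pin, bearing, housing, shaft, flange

1. cap@(0, 0) [-x clear] — {cap}
2. spacer@(-1, 0) [-x clear] — {cap, spacer}
3. pin@(-1, 1) [-x clear] — {cap, pin, spacer}
4. bearing@(-1, -1) [-y clear] — {bearing, cap, pin, spacer}
5. housing@(-1, -2) [-y clear] — {bearing, cap, housing, pin, spacer}
6. shaft@(-2, 1) [-x clear] — {bearing, cap, housing, pin, shaft, spacer}
7. flange@(-3, 1) [-x clear] — {bearing, cap, flange, housing, pin, shaft, spacer}

Valid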